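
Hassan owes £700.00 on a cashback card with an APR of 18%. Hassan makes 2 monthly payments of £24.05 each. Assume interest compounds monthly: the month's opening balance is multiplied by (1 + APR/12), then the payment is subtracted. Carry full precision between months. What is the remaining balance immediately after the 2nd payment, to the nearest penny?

£672.70

Monthly rate r = 18%/12 = 1.5% = 0.015.
Each month: B ← B·(1+r) − £24.05.
Month 1: interest £10.50; balance after payment £686.45.
Month 2: interest £10.30; balance after payment £672.70.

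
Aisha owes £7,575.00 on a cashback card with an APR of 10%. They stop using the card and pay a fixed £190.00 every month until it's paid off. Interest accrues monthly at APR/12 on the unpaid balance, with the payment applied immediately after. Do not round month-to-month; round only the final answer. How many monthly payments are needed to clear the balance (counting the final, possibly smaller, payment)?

49 payments

Monthly rate r = 10%/12 = 0.833333% = 0.00833333.
Recurrence: B ← B·(1+r) − £190.00.
Month 1: interest £63.12; balance after payment £7,448.12.
Month 2: interest £62.07; balance after payment £7,320.19.
Closed form: n = −ln(1 − rB₀/P)/ln(1+r) = −ln(0.66776)/ln(1.00833) ≈ 48.660, so the balance reaches zero during payment 49.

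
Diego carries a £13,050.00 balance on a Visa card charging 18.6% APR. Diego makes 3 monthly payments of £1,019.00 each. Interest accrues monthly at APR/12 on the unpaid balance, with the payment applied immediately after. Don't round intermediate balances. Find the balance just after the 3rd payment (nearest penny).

Monthly rate r = 18.6%/12 = 1.55% = 0.0155.
Each month: B ← B·(1+r) − £1,019.00.
Month 1: interest £202.28; balance after payment £12,233.27.
Month 2: interest £189.62; balance after payment £11,403.89.
Month 3: interest £176.76; balance after payment £10,561.65.

£10,561.65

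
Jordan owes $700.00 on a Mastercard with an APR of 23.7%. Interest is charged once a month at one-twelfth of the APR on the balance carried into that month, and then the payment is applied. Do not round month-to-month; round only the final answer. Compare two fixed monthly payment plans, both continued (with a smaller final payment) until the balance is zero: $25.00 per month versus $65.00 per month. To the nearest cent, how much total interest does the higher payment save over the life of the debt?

Monthly rate r = 23.7%/12 = 1.975% = 0.01975.
At $25.00/mo: n = ⌈−ln(1 − rB₀/P)/ln(1+r)⌉ = 42 payments (last $4.30); total interest = total paid − $700.00 = $329.30.
At $65.00/mo: 13 payments (last $14.89); total interest $94.89.
Interest saved = $329.30 − $94.89 = $234.41.

$234.41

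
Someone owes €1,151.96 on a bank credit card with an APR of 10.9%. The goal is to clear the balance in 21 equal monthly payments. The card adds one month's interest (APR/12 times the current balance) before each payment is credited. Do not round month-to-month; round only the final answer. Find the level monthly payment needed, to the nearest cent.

Monthly rate r = 10.9%/12 = 0.908333% = 0.00908333.
Level-payment amortization: P = B₀·r / (1 − (1+r)^(−n)) = 1151.96·0.00908333 / (1 − 1.00908^(−21)).
Denominator 1 − (1+r)^(−21) = 0.172948976.
P = 10.4636 / 0.172948976 ≈ 60.50.

€60.50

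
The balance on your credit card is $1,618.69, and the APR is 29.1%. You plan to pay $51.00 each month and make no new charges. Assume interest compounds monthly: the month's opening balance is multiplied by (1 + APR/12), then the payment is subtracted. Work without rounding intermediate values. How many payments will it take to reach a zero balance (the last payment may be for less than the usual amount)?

62 payments

Monthly rate r = 29.1%/12 = 2.425% = 0.02425.
Recurrence: B ← B·(1+r) − $51.00.
Month 1: interest $39.25; balance after payment $1,606.94.
Month 2: interest $38.97; balance after payment $1,594.91.
Closed form: n = −ln(1 − rB₀/P)/ln(1+r) = −ln(0.23033)/ln(1.02425) ≈ 61.277, so the balance reaches zero during payment 62.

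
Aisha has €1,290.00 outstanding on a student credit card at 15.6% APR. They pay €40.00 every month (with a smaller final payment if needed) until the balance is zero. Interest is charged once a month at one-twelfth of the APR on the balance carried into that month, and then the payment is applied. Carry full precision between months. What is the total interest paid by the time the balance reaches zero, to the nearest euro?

Monthly rate r = 15.6%/12 = 1.3% = 0.013.
Payoff takes n = ⌈−ln(1 − rB₀/P)/ln(1+r)⌉ = ⌈42.074⌉ = 43 payments; the last is €2.97.
Total paid = 42·€40.00 + €2.97 = €1,682.97.
Total interest = total paid − principal = €1,682.97 − €1,290.00 = €392.97.

€393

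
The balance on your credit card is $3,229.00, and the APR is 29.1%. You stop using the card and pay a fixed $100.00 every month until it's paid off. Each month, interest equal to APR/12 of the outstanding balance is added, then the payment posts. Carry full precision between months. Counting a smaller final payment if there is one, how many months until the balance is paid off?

Monthly rate r = 29.1%/12 = 2.425% = 0.02425.
Recurrence: B ← B·(1+r) − $100.00.
Month 1: interest $78.30; balance after payment $3,207.30.
Month 2: interest $77.78; balance after payment $3,185.08.
Closed form: n = −ln(1 − rB₀/P)/ln(1+r) = −ln(0.21697)/ln(1.02425) ≈ 63.772, so the balance reaches zero during payment 64.

64 months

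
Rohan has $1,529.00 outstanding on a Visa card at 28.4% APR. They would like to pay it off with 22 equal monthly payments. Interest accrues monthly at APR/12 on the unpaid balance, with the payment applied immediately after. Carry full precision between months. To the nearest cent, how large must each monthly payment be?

$89.96

Monthly rate r = 28.4%/12 = 2.36667% = 0.0236667.
Level-payment amortization: P = B₀·r / (1 − (1+r)^(−n)) = 1529.00·0.0236667 / (1 − 1.02367^(−22)).
Denominator 1 − (1+r)^(−22) = 0.402260932.
P = 36.1863 / 0.402260932 ≈ 89.96.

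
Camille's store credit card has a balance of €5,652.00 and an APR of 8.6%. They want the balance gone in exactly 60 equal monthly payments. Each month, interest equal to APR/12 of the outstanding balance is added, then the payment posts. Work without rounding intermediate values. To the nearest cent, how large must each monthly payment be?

Monthly rate r = 8.6%/12 = 0.716667% = 0.00716667.
Level-payment amortization: P = B₀·r / (1 − (1+r)^(−n)) = 5652.00·0.00716667 / (1 − 1.00717^(−60)).
Denominator 1 − (1+r)^(−60) = 0.348492577.
P = 40.506 / 0.348492577 ≈ 116.23.

€116.23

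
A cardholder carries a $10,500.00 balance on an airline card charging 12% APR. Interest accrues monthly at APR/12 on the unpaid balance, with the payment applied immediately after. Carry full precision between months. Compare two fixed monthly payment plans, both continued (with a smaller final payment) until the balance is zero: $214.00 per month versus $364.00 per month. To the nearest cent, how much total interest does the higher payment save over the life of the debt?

Monthly rate r = 12%/12 = 1% = 0.01.
At $214.00/mo: n = ⌈−ln(1 − rB₀/P)/ln(1+r)⌉ = 68 payments (last $171.28); total interest = total paid − $10,500.00 = $4,009.28.
At $364.00/mo: 35 payments (last $73.99); total interest $1,949.99.
Interest saved = $4,009.28 − $1,949.99 = $2,059.29.

$2,059.29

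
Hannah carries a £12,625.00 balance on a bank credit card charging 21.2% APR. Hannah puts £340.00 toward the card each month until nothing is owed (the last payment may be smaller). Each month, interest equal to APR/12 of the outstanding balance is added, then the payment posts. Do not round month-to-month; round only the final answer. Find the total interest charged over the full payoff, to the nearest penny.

Monthly rate r = 21.2%/12 = 1.76667% = 0.0176667.
Payoff takes n = ⌈−ln(1 − rB₀/P)/ln(1+r)⌉ = ⌈60.935⌉ = 61 payments; the last is £318.24.
Total paid = 60·£340.00 + £318.24 = £20,718.24.
Total interest = total paid − principal = £20,718.24 − £12,625.00 = £8,093.24.

£8,093.24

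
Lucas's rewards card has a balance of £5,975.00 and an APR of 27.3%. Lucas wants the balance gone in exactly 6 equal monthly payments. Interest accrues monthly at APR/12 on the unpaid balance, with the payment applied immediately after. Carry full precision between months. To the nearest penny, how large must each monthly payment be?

Monthly rate r = 27.3%/12 = 2.275% = 0.02275.
Level-payment amortization: P = B₀·r / (1 − (1+r)^(−n)) = 5975.00·0.02275 / (1 − 1.02275^(−6)).
Denominator 1 − (1+r)^(−6) = 0.126258284.
P = 135.931 / 0.126258284 ≈ 1076.61.

£1,076.61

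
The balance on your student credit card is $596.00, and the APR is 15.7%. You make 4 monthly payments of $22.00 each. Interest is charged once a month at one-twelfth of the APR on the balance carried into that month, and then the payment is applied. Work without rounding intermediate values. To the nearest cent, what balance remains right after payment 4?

Monthly rate r = 15.7%/12 = 1.30833% = 0.0130833.
Each month: B ← B·(1+r) − $22.00.
Month 1: interest $7.80; balance after payment $581.80.
Month 2: interest $7.61; balance after payment $567.41.
Month 3: interest $7.42; balance after payment $552.83.
Month 4: interest $7.23; balance after payment $538.07.

$538.07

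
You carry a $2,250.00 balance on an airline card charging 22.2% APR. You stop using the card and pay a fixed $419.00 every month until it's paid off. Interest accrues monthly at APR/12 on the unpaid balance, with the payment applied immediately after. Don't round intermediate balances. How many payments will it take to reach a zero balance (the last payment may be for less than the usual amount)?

6 months

Monthly rate r = 22.2%/12 = 1.85% = 0.0185.
Recurrence: B ← B·(1+r) − $419.00.
Month 1: interest $41.62; balance after payment $1,872.62.
Month 2: interest $34.64; balance after payment $1,488.27.
Month 3: interest $27.53; balance after payment $1,096.80.
Month 4: interest $20.29; balance after payment $698.09.
Month 5: interest $12.91; balance after payment $292.01.
Month 6: interest $5.40; balance after payment $0.00.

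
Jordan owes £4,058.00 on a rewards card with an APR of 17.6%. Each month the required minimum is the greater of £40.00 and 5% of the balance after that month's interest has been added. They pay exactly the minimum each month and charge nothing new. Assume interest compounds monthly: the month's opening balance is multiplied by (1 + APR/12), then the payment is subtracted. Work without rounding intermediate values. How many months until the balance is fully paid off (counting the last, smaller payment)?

Monthly rate r = 17.6%/12 = 1.46667% = 0.0146667.
While 5% of the post-interest balance exceeds £40.00, each month B ← (B·(1+r))·(1 − 0.05), i.e. B shrinks by the factor (1+r)·0.95 = 0.96393.
This holds for months 1–45. Entering month 46 the balance is £777.01; 5% of the post-interest balance is now below £40.00, so the flat £40.00 minimum applies from here.
From month 46 a fixed £40.00 at rate r clears £777.01 in 24 more payments. Total: 45 + 24 = 69 months.

69 months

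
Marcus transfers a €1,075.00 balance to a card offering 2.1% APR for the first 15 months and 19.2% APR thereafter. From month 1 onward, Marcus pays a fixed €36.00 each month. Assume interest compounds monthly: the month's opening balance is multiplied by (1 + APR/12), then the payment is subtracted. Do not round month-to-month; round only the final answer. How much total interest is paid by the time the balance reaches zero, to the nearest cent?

Promo months 1–15 at r₀ = 2.1%/12 = 0.00175; months 16+ at r₁ = 19.2%/12 = 0.016.
After month 15: iterate B ← B·(1+r₀) − €36.00 for 15 months → €556.90.
Then at r₁ with €36.00/mo: n₂ = −ln(1 − r₁·B/P)/ln(1+r₁) ≈ 17.91 → 18 more payments.
Total paid = 32·€36.00 + €32.96 = €1,184.96; interest = €1,184.96 − €1,075.00 = €109.96.

€109.96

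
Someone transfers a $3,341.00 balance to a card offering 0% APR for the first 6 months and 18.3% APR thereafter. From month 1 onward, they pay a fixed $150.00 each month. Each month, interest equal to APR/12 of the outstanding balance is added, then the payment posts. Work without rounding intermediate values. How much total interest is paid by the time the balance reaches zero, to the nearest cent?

$386.15

Promo months 1–6 at r₀ = 0%/12 = 0; months 7+ at r₁ = 18.3%/12 = 0.01525.
After month 6 (no interest yet): B = $3,341.00 − 6·$150.00 = $2,441.00.
Then at r₁ with $150.00/mo: n₂ = −ln(1 − r₁·B/P)/ln(1+r₁) ≈ 18.85 → 19 more payments.
Total paid = 24·$150.00 + $127.15 = $3,727.15; interest = $3,727.15 − $3,341.00 = $386.15.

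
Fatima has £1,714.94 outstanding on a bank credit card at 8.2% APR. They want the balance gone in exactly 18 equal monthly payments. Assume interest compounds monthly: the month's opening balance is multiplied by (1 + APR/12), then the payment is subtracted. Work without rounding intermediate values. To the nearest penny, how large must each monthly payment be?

Monthly rate r = 8.2%/12 = 0.683333% = 0.00683333.
Level-payment amortization: P = B₀·r / (1 − (1+r)^(−n)) = 1714.94·0.00683333 / (1 − 1.00683^(−18)).
Denominator 1 − (1+r)^(−18) = 0.115366333.
P = 11.7188 / 0.115366333 ≈ 101.58.

£101.58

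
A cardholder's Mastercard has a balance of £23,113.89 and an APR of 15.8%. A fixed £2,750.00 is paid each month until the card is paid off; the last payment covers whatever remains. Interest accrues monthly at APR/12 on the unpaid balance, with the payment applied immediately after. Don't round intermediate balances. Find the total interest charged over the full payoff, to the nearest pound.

Monthly rate r = 15.8%/12 = 1.31667% = 0.0131667.
Payoff takes n = ⌈−ln(1 − rB₀/P)/ln(1+r)⌉ = ⌈8.966⌉ = 9 payments; the last is £2,657.31.
Total paid = 8·£2,750.00 + £2,657.31 = £24,657.31.
Total interest = total paid − principal = £24,657.31 − £23,113.89 = £1,543.42.

£1,543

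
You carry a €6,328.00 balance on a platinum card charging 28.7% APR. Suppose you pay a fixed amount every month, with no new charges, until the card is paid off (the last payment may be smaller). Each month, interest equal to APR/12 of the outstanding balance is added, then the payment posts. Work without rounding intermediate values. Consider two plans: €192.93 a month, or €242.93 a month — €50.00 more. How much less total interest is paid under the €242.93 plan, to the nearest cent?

Monthly rate r = 28.7%/12 = 2.39167% = 0.0239167.
At €192.93/mo: n = ⌈−ln(1 − rB₀/P)/ln(1+r)⌉ = 65 payments (last €179.17); total interest = total paid − €6,328.00 = €6,198.69.
At €242.93/mo: 42 payments (last €66.98); total interest €3,699.11.
Interest saved = €6,198.69 − €3,699.11 = €2,499.58.

€2,499.58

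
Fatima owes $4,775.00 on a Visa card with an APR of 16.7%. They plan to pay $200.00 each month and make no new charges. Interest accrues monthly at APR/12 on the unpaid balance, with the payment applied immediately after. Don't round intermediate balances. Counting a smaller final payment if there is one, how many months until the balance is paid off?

30 payments

Monthly rate r = 16.7%/12 = 1.39167% = 0.0139167.
Recurrence: B ← B·(1+r) − $200.00.
Month 1: interest $66.45; balance after payment $4,641.45.
Month 2: interest $64.59; balance after payment $4,506.05.
Closed form: n = −ln(1 − rB₀/P)/ln(1+r) = −ln(0.66774)/ln(1.01392) ≈ 29.221, so the balance reaches zero during payment 30.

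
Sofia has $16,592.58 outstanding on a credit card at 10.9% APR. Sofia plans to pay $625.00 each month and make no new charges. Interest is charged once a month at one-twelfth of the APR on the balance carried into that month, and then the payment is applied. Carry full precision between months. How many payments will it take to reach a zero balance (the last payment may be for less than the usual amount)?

Monthly rate r = 10.9%/12 = 0.908333% = 0.00908333.
Recurrence: B ← B·(1+r) − $625.00.
Month 1: interest $150.72; balance after payment $16,118.30.
Month 2: interest $146.41; balance after payment $15,639.70.
Closed form: n = −ln(1 − rB₀/P)/ln(1+r) = −ln(0.75885)/ln(1.00908) ≈ 30.517, so the balance reaches zero during payment 31.

31 months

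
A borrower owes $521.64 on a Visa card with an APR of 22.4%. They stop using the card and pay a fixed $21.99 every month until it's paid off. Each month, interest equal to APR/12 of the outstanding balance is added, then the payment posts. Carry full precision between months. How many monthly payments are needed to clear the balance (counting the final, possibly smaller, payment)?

Monthly rate r = 22.4%/12 = 1.86667% = 0.0186667.
Recurrence: B ← B·(1+r) − $21.99.
Month 1: interest $9.74; balance after payment $509.39.
Month 2: interest $9.51; balance after payment $496.91.
Closed form: n = −ln(1 − rB₀/P)/ln(1+r) = −ln(0.5572)/ln(1.01867) ≈ 31.622, so the balance reaches zero during payment 32.

32 months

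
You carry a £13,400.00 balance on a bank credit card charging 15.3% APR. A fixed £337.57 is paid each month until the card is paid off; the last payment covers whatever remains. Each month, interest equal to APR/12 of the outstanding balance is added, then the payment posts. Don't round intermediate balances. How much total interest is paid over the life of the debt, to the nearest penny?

£5,397.02

Monthly rate r = 15.3%/12 = 1.275% = 0.01275.
Payoff takes n = ⌈−ln(1 − rB₀/P)/ln(1+r)⌉ = ⌈55.682⌉ = 56 payments; the last is £230.67.
Total paid = 55·£337.57 + £230.67 = £18,797.02.
Total interest = total paid − principal = £18,797.02 − £13,400.00 = £5,397.02.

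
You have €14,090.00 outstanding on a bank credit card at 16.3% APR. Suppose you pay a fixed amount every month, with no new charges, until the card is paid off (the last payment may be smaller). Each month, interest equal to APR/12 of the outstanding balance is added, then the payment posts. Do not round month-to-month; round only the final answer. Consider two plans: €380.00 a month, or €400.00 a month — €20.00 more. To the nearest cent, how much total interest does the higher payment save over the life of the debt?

€428.60

Monthly rate r = 16.3%/12 = 1.35833% = 0.0135833.
At €380.00/mo: n = ⌈−ln(1 − rB₀/P)/ln(1+r)⌉ = 52 payments (last €349.39); total interest = total paid − €14,090.00 = €5,639.39.
At €400.00/mo: 49 payments (last €100.79); total interest €5,210.79.
Interest saved = €5,639.39 − €5,210.79 = €428.60.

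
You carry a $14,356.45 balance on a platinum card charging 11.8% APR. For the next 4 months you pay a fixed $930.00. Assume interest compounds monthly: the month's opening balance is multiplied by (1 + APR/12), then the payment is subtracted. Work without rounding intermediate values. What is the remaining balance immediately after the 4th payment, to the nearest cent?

$11,154.29

Monthly rate r = 11.8%/12 = 0.983333% = 0.00983333.
Each month: B ← B·(1+r) − $930.00.
Month 1: interest $141.17; balance after payment $13,567.62.
Month 2: interest $133.41; balance after payment $12,771.04.
Month 3: interest $125.58; balance after payment $11,966.62.
Month 4: interest $117.67; balance after payment $11,154.29.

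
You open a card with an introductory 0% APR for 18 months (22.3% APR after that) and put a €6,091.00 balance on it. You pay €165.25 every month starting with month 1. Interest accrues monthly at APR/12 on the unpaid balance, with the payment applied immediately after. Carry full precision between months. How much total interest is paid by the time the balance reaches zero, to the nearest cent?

Promo months 1–18 at r₀ = 0%/12 = 0; months 19+ at r₁ = 22.3%/12 = 0.0185833.
After month 18 (no interest yet): B = €6,091.00 − 18·€165.25 = €3,116.50.
Then at r₁ with €165.25/mo: n₂ = −ln(1 − r₁·B/P)/ln(1+r₁) ≈ 23.44 → 24 more payments.
Total paid = 41·€165.25 + €72.27 = €6,847.52; interest = €6,847.52 − €6,091.00 = €756.52.

€756.52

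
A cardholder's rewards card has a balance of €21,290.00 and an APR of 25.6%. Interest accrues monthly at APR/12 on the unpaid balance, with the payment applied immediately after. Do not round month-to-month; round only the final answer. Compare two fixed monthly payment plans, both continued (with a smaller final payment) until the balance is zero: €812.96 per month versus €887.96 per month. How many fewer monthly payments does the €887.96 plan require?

5 fewer payments

Monthly rate r = 25.6%/12 = 2.13333% = 0.0213333.
At €812.96/mo: n = ⌈−ln(1 − rB₀/P)/ln(1+r)⌉ = 39 payments (last €612.05); total interest = total paid − €21,290.00 = €10,214.53.
At €887.96/mo: 34 payments (last €833.81); total interest €8,846.49.
Payments saved = 39 − 34 = 5.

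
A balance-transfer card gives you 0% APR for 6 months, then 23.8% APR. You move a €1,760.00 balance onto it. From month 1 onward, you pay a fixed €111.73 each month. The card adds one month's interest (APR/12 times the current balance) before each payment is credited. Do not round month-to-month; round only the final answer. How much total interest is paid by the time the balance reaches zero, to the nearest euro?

€133

Promo months 1–6 at r₀ = 0%/12 = 0; months 7+ at r₁ = 23.8%/12 = 0.0198333.
After month 6 (no interest yet): B = €1,760.00 − 6·€111.73 = €1,089.62.
Then at r₁ with €111.73/mo: n₂ = −ln(1 − r₁·B/P)/ln(1+r₁) ≈ 10.95 → 11 more payments.
Total paid = 16·€111.73 + €105.65 = €1,893.33; interest = €1,893.33 − €1,760.00 = €133.33.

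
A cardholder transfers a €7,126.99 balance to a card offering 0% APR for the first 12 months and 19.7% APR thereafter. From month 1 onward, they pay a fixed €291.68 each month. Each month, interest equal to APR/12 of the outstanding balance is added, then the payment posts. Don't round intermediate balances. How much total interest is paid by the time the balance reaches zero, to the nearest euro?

€463

Promo months 1–12 at r₀ = 0%/12 = 0; months 13+ at r₁ = 19.7%/12 = 0.0164167.
After month 12 (no interest yet): B = €7,126.99 − 12·€291.68 = €3,626.83.
Then at r₁ with €291.68/mo: n₂ = −ln(1 − r₁·B/P)/ln(1+r₁) ≈ 14.02 → 15 more payments.
Total paid = 26·€291.68 + €6.35 = €7,590.03; interest = €7,590.03 − €7,126.99 = €463.04.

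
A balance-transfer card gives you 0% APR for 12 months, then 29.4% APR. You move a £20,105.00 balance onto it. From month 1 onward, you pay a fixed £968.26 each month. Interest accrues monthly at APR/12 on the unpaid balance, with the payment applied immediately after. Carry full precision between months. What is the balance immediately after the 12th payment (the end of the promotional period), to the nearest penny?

Promo months 1–12 at r₀ = 0%/12 = 0; months 13+ at r₁ = 29.4%/12 = 0.0245.
After month 12 (no interest yet): B = £20,105.00 − 12·£968.26 = £8,485.88.

£8,485.88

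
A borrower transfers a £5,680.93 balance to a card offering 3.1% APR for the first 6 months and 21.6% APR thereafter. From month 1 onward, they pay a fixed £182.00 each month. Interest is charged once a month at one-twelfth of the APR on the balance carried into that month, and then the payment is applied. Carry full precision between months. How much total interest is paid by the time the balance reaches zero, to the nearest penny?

Promo months 1–6 at r₀ = 3.1%/12 = 0.00258333; months 7+ at r₁ = 21.6%/12 = 0.018.
After month 6: iterate B ← B·(1+r₀) − £182.00 for 6 months → £4,670.48.
Then at r₁ with £182.00/mo: n₂ = −ln(1 − r₁·B/P)/ln(1+r₁) ≈ 34.74 → 35 more payments.
Total paid = 40·£182.00 + £134.80 = £7,414.80; interest = £7,414.80 − £5,680.93 = £1,733.87.

£1,733.87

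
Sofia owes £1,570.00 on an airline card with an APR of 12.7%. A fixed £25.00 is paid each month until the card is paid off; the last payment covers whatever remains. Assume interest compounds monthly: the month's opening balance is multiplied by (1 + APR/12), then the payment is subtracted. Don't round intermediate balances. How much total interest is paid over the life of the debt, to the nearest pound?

£1,024

Monthly rate r = 12.7%/12 = 1.05833% = 0.0105833.
Payoff takes n = ⌈−ln(1 − rB₀/P)/ln(1+r)⌉ = ⌈103.777⌉ = 104 payments; the last is £19.44.
Total paid = 103·£25.00 + £19.44 = £2,594.44.
Total interest = total paid − principal = £2,594.44 − £1,570.00 = £1,024.44.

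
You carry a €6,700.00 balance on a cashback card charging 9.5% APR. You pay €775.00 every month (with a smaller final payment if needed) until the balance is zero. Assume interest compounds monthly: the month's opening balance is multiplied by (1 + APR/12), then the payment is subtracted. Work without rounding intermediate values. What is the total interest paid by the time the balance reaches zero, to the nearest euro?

Monthly rate r = 9.5%/12 = 0.791667% = 0.00791667.
Payoff takes n = ⌈−ln(1 − rB₀/P)/ln(1+r)⌉ = ⌈8.991⌉ = 9 payments; the last is €767.77.
Total paid = 8·€775.00 + €767.77 = €6,967.77.
Total interest = total paid − principal = €6,967.77 − €6,700.00 = €267.77.

€268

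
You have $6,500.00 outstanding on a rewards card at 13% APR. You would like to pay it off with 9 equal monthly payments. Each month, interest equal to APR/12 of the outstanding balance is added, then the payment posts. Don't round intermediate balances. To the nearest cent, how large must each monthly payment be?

Monthly rate r = 13%/12 = 1.08333% = 0.0108333.
Level-payment amortization: P = B₀·r / (1 − (1+r)^(−n)) = 6500.00·0.0108333 / (1 − 1.01083^(−9)).
Denominator 1 − (1+r)^(−9) = 0.0924219023.
P = 70.4167 / 0.0924219023 ≈ 761.90.

$761.90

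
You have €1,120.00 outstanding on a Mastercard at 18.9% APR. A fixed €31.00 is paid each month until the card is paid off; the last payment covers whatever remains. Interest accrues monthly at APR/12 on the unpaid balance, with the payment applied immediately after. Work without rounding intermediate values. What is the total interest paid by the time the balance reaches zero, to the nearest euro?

Monthly rate r = 18.9%/12 = 1.575% = 0.01575.
Payoff takes n = ⌈−ln(1 − rB₀/P)/ln(1+r)⌉ = ⌈53.862⌉ = 54 payments; the last is €26.76.
Total paid = 53·€31.00 + €26.76 = €1,669.76.
Total interest = total paid − principal = €1,669.76 − €1,120.00 = €549.76.

€550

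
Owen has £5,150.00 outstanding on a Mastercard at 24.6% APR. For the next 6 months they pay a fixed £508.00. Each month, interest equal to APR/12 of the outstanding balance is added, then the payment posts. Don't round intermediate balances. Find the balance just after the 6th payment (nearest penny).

Monthly rate r = 24.6%/12 = 2.05% = 0.0205.
Each month: B ← B·(1+r) − £508.00.
Month 1: interest £105.58; balance after payment £4,747.57.
Month 2: interest £97.33; balance after payment £4,336.90.
Month 3: interest £88.91; balance after payment £3,917.81.
Month 4: interest £80.32; balance after payment £3,490.12.
Month 5: interest £71.55; balance after payment £3,053.67.
Month 6: interest £62.60; balance after payment £2,608.27.

£2,608.27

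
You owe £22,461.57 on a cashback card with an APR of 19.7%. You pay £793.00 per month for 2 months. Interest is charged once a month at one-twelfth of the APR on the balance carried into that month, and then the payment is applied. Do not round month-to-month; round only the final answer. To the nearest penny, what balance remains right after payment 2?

£21,606.09

Monthly rate r = 19.7%/12 = 1.64167% = 0.0164167.
Each month: B ← B·(1+r) − £793.00.
Month 1: interest £368.74; balance after payment £22,037.31.
Month 2: interest £361.78; balance after payment £21,606.09.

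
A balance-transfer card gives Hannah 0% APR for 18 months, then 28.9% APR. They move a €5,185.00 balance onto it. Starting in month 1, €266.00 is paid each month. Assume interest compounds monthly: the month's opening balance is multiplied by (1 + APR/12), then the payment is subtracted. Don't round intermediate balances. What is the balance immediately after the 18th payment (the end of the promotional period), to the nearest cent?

Promo months 1–18 at r₀ = 0%/12 = 0; months 19+ at r₁ = 28.9%/12 = 0.0240833.
After month 18 (no interest yet): B = €5,185.00 − 18·€266.00 = €397.00.

€397.00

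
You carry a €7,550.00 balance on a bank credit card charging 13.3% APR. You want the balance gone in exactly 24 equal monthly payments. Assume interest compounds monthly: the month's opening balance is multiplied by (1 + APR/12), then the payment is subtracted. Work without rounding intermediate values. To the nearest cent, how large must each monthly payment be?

Monthly rate r = 13.3%/12 = 1.10833% = 0.0110833.
Level-payment amortization: P = B₀·r / (1 − (1+r)^(−n)) = 7550.00·0.0110833 / (1 − 1.01108^(−24)).
Denominator 1 − (1+r)^(−24) = 0.232438536.
P = 83.6792 / 0.232438536 ≈ 360.01.

€360.01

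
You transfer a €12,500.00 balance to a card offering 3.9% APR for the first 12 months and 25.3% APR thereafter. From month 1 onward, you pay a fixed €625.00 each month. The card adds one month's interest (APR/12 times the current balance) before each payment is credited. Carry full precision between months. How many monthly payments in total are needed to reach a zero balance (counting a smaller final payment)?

22 payments

Promo months 1–12 at r₀ = 3.9%/12 = 0.00325; months 13+ at r₁ = 25.3%/12 = 0.0210833.
After month 12: iterate B ← B·(1+r₀) − €625.00 for 12 months → €5,360.78.
Then at r₁ with €625.00/mo: n₂ = −ln(1 − r₁·B/P)/ln(1+r₁) ≈ 9.56 → 10 more payments.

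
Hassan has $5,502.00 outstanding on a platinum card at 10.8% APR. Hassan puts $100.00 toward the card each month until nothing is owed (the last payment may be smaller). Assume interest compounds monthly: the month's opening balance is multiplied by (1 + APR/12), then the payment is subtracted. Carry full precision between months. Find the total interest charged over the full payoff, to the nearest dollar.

$2,127

Monthly rate r = 10.8%/12 = 0.9% = 0.009.
Payoff takes n = ⌈−ln(1 − rB₀/P)/ln(1+r)⌉ = ⌈76.292⌉ = 77 payments; the last is $29.26.
Total paid = 76·$100.00 + $29.26 = $7,629.26.
Total interest = total paid − principal = $7,629.26 − $5,502.00 = $2,127.26.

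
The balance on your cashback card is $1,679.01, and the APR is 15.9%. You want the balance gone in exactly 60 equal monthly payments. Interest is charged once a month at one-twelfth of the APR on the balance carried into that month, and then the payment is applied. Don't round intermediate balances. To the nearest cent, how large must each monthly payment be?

Monthly rate r = 15.9%/12 = 1.325% = 0.01325.
Level-payment amortization: P = B₀·r / (1 − (1+r)^(−n)) = 1679.01·0.01325 / (1 − 1.01325^(−60)).
Denominator 1 − (1+r)^(−60) = 0.546054981.
P = 22.2469 / 0.546054981 ≈ 40.74.

$40.74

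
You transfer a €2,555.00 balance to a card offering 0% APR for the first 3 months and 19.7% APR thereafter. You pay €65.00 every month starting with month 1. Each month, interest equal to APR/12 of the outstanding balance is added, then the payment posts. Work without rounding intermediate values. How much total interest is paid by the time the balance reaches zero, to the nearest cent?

Promo months 1–3 at r₀ = 0%/12 = 0; months 4+ at r₁ = 19.7%/12 = 0.0164167.
After month 3 (no interest yet): B = €2,555.00 − 3·€65.00 = €2,360.00.
Then at r₁ with €65.00/mo: n₂ = −ln(1 − r₁·B/P)/ln(1+r₁) ≈ 55.67 → 56 more payments.
Total paid = 58·€65.00 + €43.56 = €3,813.56; interest = €3,813.56 − €2,555.00 = €1,258.56.

€1,258.56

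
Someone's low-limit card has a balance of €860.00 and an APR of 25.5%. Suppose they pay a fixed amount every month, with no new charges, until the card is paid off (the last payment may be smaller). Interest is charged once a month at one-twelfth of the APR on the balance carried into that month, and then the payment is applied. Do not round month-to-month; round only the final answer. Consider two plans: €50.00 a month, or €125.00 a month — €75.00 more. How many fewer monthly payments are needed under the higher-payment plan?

Monthly rate r = 25.5%/12 = 2.125% = 0.02125.
At €50.00/mo: n = ⌈−ln(1 − rB₀/P)/ln(1+r)⌉ = 22 payments (last €31.85); total interest = total paid − €860.00 = €221.85.
At €125.00/mo: 8 payments (last €64.93); total interest €79.93.
Payments saved = 22 − 8 = 14.

14 fewer payments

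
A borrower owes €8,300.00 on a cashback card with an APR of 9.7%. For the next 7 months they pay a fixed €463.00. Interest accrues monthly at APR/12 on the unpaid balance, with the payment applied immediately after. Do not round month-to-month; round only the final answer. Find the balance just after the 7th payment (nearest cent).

Monthly rate r = 9.7%/12 = 0.808333% = 0.00808333.
Each month: B ← B·(1+r) − €463.00.
Month 1: interest €67.09; balance after payment €7,904.09.
Month 2: interest €63.89; balance after payment €7,504.98.
Month 3: interest €60.67; balance after payment €7,102.65.
Month 4: interest €57.41; balance after payment €6,697.06.
Month 5: interest €54.13; balance after payment €6,288.20.
Month 6: interest €50.83; balance after payment €5,876.03.
Month 7: interest €47.50; balance after payment €5,460.52.

€5,460.52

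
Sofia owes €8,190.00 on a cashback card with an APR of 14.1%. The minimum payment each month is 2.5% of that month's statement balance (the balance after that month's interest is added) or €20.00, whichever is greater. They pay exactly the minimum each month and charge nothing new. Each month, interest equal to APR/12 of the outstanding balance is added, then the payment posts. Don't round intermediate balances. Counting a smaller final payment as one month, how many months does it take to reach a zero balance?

Monthly rate r = 14.1%/12 = 1.175% = 0.01175.
While 2.5% of the post-interest balance exceeds €20.00, each month B ← (B·(1+r))·(1 − 0.025), i.e. B shrinks by the factor (1+r)·0.975 = 0.98646.
This holds for months 1–172. Entering month 173 the balance is €784.64; 2.5% of the post-interest balance is now below €20.00, so the flat €20.00 minimum applies from here.
From month 173 a fixed €20.00 at rate r clears €784.64 in 53 more payments. Total: 172 + 53 = 225 months.

225 months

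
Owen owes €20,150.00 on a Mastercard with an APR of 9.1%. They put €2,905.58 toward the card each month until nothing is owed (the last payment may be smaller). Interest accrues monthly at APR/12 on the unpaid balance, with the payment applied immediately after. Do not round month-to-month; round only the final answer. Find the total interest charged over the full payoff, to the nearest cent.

Monthly rate r = 9.1%/12 = 0.758333% = 0.00758333.
Payoff takes n = ⌈−ln(1 − rB₀/P)/ln(1+r)⌉ = ⌈7.151⌉ = 8 payments; the last is €439.92.
Total paid = 7·€2,905.58 + €439.92 = €20,778.98.
Total interest = total paid − principal = €20,778.98 − €20,150.00 = €628.98.

€628.98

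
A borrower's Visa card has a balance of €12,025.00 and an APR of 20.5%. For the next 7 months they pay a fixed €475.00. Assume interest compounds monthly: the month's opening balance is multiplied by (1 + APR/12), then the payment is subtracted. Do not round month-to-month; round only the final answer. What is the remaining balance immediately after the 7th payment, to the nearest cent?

Monthly rate r = 20.5%/12 = 1.70833% = 0.0170833.
Each month: B ← B·(1+r) − €475.00.
Month 1: interest €205.43; balance after payment €11,755.43.
Month 2: interest €200.82; balance after payment €11,481.25.
Month 3: interest €196.14; balance after payment €11,202.39.
Month 4: interest €191.37; balance after payment €10,918.76.
Month 5: interest €186.53; balance after payment €10,630.29.
Month 6: interest €181.60; balance after payment €10,336.89.
Month 7: interest €176.59; balance after payment €10,038.48.

€10,038.48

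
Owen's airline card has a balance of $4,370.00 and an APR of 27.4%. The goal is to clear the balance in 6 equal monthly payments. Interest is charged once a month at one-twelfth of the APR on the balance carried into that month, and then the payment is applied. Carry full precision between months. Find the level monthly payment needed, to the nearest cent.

$787.63

Monthly rate r = 27.4%/12 = 2.28333% = 0.0228333.
Level-payment amortization: P = B₀·r / (1 − (1+r)^(−n)) = 4370.00·0.0228333 / (1 − 1.02283^(−6)).
Denominator 1 − (1+r)^(−6) = 0.126685316.
P = 99.7817 / 0.126685316 ≈ 787.63.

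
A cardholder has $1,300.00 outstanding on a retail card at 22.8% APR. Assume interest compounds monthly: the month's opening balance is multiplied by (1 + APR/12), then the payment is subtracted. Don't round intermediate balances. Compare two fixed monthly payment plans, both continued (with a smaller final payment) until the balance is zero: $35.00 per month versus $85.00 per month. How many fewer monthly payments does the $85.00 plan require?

46 fewer payments

Monthly rate r = 22.8%/12 = 1.9% = 0.019.
At $35.00/mo: n = ⌈−ln(1 − rB₀/P)/ln(1+r)⌉ = 65 payments (last $34.61); total interest = total paid − $1,300.00 = $974.61.
At $85.00/mo: 19 payments (last $20.59); total interest $250.59.
Payments saved = 65 − 19 = 46.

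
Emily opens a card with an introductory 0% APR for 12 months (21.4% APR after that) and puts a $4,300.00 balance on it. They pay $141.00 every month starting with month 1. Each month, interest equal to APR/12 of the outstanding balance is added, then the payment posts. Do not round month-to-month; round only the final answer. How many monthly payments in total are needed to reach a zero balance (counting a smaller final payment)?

Promo months 1–12 at r₀ = 0%/12 = 0; months 13+ at r₁ = 21.4%/12 = 0.0178333.
After month 12 (no interest yet): B = $4,300.00 − 12·$141.00 = $2,608.00.
Then at r₁ with $141.00/mo: n₂ = −ln(1 − r₁·B/P)/ln(1+r₁) ≈ 22.64 → 23 more payments.

35 months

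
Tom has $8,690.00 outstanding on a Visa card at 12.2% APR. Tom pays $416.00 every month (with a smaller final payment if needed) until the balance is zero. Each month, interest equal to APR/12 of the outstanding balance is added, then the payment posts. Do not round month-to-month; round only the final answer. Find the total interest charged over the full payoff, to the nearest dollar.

$1,129

Monthly rate r = 12.2%/12 = 1.01667% = 0.0101667.
Payoff takes n = ⌈−ln(1 − rB₀/P)/ln(1+r)⌉ = ⌈23.601⌉ = 24 payments; the last is $250.61.
Total paid = 23·$416.00 + $250.61 = $9,818.61.
Total interest = total paid − principal = $9,818.61 − $8,690.00 = $1,128.61.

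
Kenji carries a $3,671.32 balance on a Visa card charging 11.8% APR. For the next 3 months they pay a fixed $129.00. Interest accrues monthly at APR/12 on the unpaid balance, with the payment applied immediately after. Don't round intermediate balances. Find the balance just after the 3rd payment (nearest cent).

$3,389.87

Monthly rate r = 11.8%/12 = 0.983333% = 0.00983333.
Each month: B ← B·(1+r) − $129.00.
Month 1: interest $36.10; balance after payment $3,578.42.
Month 2: interest $35.19; balance after payment $3,484.61.
Month 3: interest $34.27; balance after payment $3,389.87.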